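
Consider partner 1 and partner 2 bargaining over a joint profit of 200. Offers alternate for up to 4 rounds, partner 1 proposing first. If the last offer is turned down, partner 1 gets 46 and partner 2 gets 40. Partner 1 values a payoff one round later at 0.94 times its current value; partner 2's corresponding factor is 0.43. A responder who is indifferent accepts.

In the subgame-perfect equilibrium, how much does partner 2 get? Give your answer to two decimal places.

By backward induction:
Round 4 (partner 2 proposes): partner 1 gets 46 if talks fail, so partner 2 offers 46 and keeps 154.
Round 3 (partner 1 proposes): partner 2 can get 154 next round, worth 0.43 × 154 = 66.22 now. Partner 1 offers 66.22 and keeps 200 − 66.22 = 133.78.
Round 2 (partner 2 proposes): partner 1 can get 133.78 next round, worth 0.94 × 133.78 = 125.7532 now; partner 2 offers that and keeps 74.2468.
Round 1 (partner 1 proposes): partner 2 can get 74.2468 next round, worth 0.43 × 74.2468 = 31.926124 now, so partner 1 offers 31.926124, keeping 168.073876.

31.93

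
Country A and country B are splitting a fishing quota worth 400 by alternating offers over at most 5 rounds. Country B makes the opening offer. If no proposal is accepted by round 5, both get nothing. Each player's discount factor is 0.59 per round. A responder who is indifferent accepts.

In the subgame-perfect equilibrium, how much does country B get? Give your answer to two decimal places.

269.56

Round 5 (country B proposes): rejection yields 0 for country A; country B offers 0 and keeps 400.
Round 4 (country A proposes): country B can get 400 next round, worth 0.59 × 400 = 236 now, so country A offers 236, keeping 164.
Round 3 (country B proposes): country A can get 164 next round, worth 0.59 × 164 = 96.76 now. Country B offers 96.76 and keeps 400 − 96.76 = 303.24.
Round 2 (country A proposes): country B can get 303.24 next round, worth 0.59 × 303.24 = 178.9116 now. Country A offers 178.9116 and keeps 400 − 178.9116 = 221.0884.
Round 1 (country B proposes): country A can get 221.0884 next round, worth 0.59 × 221.0884 = 130.442156 now, so country B offers 130.442156, keeping 269.557844.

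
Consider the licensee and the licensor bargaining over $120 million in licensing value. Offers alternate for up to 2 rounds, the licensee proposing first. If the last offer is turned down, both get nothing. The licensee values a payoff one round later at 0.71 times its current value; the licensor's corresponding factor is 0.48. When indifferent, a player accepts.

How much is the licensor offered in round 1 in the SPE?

Round 2 (the licensor proposes): the licensee will accept anything ≥ 0, so the licensor offers 0 and keeps 120.
Round 1 (the licensee proposes): the licensor can get 120 next round, worth 0.48 × 120 = 57.6 now. The licensee offers 57.6 and keeps 120 − 57.6 = 62.4.

57.6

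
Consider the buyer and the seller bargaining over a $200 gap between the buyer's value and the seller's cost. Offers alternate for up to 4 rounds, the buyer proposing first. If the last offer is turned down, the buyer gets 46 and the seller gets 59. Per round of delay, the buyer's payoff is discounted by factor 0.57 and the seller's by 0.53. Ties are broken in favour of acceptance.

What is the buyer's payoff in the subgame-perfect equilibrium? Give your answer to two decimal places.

Round 4 (the seller proposes): the buyer gets 46 if talks fail, so the seller offers 46 and keeps 154.
Round 3 (the buyer proposes): the seller can get 154 next round, worth 0.53 × 154 = 81.62 now. The buyer offers 81.62 and keeps 200 − 81.62 = 118.38.
Round 2 (the seller proposes): the buyer can get 118.38 next round, worth 0.57 × 118.38 = 67.4766 now; the seller offers that and keeps 132.5234.
Round 1 (the buyer proposes): the seller can get 132.5234 next round, worth 0.53 × 132.5234 = 70.237402 now. The buyer offers 70.237402 and keeps 200 − 70.237402 = 129.762598.

129.76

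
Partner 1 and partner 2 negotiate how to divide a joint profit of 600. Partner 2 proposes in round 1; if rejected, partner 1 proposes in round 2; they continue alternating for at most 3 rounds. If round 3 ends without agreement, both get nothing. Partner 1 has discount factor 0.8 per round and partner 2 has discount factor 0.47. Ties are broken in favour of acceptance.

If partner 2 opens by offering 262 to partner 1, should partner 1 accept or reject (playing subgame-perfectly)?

Accept

Work out partner 1's continuation value if the offer is rejected.
Round 3 (partner 2 proposes): rejection yields 0 for partner 1; partner 2 offers 0 and keeps 600.
Round 2 (partner 1 proposes): partner 2 can get 600 next round, worth 0.47 × 600 = 282 now. Partner 1 offers 282 and keeps 600 − 282 = 318.
So by rejecting in round 1, partner 1 gets 318 next round, worth 0.8 × 318 = 254.4 now.
Offer 262 ≥ 254.4, so partner 1 accepts.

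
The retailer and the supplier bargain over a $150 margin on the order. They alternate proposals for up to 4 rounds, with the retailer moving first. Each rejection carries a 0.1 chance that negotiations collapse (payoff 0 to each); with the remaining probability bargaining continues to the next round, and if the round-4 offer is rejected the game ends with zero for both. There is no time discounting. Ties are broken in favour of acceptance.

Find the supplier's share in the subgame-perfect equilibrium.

By backward induction:
Round 4 (the supplier proposes): rejection yields 0 for the retailer; the supplier offers 0 and keeps 150.
Round 3 (the retailer proposes): rejecting gives the supplier an expected 0.9 × 150 = 135. The retailer offers 135 and keeps 150 − 135 = 15.
Round 2 (the supplier proposes): rejecting gives the retailer an expected 0.9 × 15 = 13.5. The supplier offers 13.5 and keeps 150 − 13.5 = 136.5.
Round 1 (the retailer proposes): rejecting gives the supplier an expected 0.9 × 136.5 = 122.85. The retailer offers 122.85 and keeps 150 − 122.85 = 27.15.

122.85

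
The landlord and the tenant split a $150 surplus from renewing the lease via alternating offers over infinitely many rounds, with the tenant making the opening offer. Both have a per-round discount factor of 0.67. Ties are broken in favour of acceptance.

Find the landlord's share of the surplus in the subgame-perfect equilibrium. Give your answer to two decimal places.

When the tenant proposes, the landlord accepts any offer worth at least 0.67 times what the landlord would get by proposing next round; and vice versa.
This gives x = 150 − 0.67y and y = 150 − 0.67x, where x and y are each side's share when it proposes.
Hence (1 − 0.67·0.67)x = 150(1 − 0.67), i.e. 0.5511·x = 49.5.
x ≈ 89.8204; the landlord's share is 150 − x ≈ 60.1796.

60.18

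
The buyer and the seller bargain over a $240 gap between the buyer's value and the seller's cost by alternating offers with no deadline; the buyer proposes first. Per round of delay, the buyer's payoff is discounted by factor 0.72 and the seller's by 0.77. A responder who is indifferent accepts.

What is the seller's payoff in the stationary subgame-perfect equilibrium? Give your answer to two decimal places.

When the buyer proposes, the seller accepts any offer worth at least 0.77 times what the seller would get by proposing next round; and vice versa.
This gives x = 240 − 0.77y and y = 240 − 0.72x, where x and y are each side's share when it proposes.
Hence (1 − 0.77·0.72)x = 240(1 − 0.77), i.e. 0.4456·x = 55.2.
x ≈ 123.8779; the seller's share is 240 − x ≈ 116.1221.

116.12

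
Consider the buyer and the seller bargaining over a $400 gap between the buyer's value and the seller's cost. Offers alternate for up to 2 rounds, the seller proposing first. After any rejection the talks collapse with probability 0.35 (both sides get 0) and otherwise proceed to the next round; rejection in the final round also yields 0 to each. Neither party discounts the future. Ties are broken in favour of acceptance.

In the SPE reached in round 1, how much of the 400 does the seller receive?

Round 2 (the buyer proposes): the seller will accept anything ≥ 0, so the buyer offers 0 and keeps 400.
Round 1 (the seller proposes): rejecting gives the buyer an expected 0.65 × 400 = 260, so the seller offers 260, keeping 140.

140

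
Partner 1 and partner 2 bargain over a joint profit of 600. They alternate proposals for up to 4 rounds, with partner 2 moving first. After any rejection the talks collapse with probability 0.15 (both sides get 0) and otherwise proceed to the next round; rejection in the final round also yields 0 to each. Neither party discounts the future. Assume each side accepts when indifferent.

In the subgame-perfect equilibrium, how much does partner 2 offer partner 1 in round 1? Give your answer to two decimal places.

Round 4 (partner 1 proposes): rejection yields 0 for partner 2; partner 1 offers 0 and keeps 600.
Round 3 (partner 2 proposes): rejecting gives partner 1 an expected 0.85 × 600 = 510, so partner 2 offers 510, keeping 90.
Round 2 (partner 1 proposes): rejecting gives partner 2 an expected 0.85 × 90 = 76.5; partner 1 offers that and keeps 523.5.
Round 1 (partner 2 proposes): rejecting gives partner 1 an expected 0.85 × 523.5 = 444.975. Partner 2 offers 444.975 and keeps 600 − 444.975 = 155.025.

444.98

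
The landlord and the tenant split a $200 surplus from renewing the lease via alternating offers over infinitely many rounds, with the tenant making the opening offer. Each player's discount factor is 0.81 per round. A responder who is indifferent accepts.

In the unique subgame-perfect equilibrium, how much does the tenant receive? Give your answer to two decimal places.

In a stationary SPE each proposer offers the other exactly their discounted continuation value.
If the tenant keeps x when proposing and the landlord keeps y when proposing, then x = 200 − 0.81y and y = 200 − 0.81x.
Solving: x = 200(1 − 0.81) / (1 − 0.81·0.81) = 38 / 0.3439 ≈ 110.4972.
The landlord gets 200 − 110.4972 ≈ 89.5028.

110.50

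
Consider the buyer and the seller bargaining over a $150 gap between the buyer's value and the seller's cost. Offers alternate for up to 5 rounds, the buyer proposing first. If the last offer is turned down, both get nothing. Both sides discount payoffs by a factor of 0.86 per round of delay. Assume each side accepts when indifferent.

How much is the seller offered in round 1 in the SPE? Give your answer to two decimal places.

31.42

By backward induction:
Round 5 (the buyer proposes): rejection yields 0 for the seller; the buyer offers 0 and keeps 150.
Round 4 (the seller proposes): the buyer can get 150 next round, worth 0.86 × 150 = 129 now; the seller offers that and keeps 21.
Round 3 (the buyer proposes): the seller can get 21 next round, worth 0.86 × 21 = 18.06 now. The buyer offers 18.06 and keeps 150 − 18.06 = 131.94.
Round 2 (the seller proposes): the buyer can get 131.94 next round, worth 0.86 × 131.94 = 113.4684 now, so the seller offers 113.4684, keeping 36.5316.
Round 1 (the buyer proposes): the seller can get 36.5316 next round, worth 0.86 × 36.5316 = 31.417176 now; the buyer offers that and keeps 118.582824.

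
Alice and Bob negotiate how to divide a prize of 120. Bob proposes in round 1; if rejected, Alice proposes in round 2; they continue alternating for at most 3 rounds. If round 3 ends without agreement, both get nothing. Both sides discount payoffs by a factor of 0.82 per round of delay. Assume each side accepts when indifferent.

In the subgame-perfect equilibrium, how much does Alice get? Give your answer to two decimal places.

17.71

By backward induction:
Round 3 (Bob proposes): rejection yields 0 for Alice; Bob offers 0 and keeps 120.
Round 2 (Alice proposes): Bob can get 120 next round, worth 0.82 × 120 = 98.4 now. Alice offers 98.4 and keeps 120 − 98.4 = 21.6.
Round 1 (Bob proposes): Alice can get 21.6 next round, worth 0.82 × 21.6 = 17.712 now; Bob offers that and keeps 102.288.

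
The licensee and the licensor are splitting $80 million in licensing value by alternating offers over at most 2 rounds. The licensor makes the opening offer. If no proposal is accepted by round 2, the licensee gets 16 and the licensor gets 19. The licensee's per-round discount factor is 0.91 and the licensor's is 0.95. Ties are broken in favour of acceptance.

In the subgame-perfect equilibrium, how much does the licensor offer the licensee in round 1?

55.51

Round 2 (the licensee proposes): the licensor gets 19 if talks fail, so the licensee offers 19 and keeps 61.
Round 1 (the licensor proposes): the licensee can get 61 next round, worth 0.91 × 61 = 55.51 now, so the licensor offers 55.51, keeping 24.49.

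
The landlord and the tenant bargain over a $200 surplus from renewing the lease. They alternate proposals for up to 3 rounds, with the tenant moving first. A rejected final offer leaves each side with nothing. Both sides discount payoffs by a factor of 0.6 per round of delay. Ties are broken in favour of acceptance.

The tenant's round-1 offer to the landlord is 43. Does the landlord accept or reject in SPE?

Reject

Round 3 (the tenant proposes): rejection yields 0 for the landlord; the tenant offers 0 and keeps 200.
Round 2 (the landlord proposes): the tenant can get 200 next round, worth 0.6 × 200 = 120 now, so the landlord offers 120, keeping 80.
So by rejecting in round 1, the landlord gets 80 next round, worth 0.6 × 80 = 48 now.
Offer 43 < 48, so the landlord rejects.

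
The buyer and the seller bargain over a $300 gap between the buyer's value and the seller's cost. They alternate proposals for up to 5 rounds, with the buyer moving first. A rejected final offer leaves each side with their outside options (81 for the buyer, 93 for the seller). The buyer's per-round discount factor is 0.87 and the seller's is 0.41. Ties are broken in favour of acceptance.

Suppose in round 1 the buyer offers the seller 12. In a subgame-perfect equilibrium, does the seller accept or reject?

Round 5 (the buyer proposes): the seller gets 93 if talks fail, so the buyer offers 93 and keeps 207.
Round 4 (the seller proposes): the buyer can get 207 next round, worth 0.87 × 207 = 180.09 now. The seller offers 180.09 and keeps 300 − 180.09 = 119.91.
Round 3 (the buyer proposes): the seller can get 119.91 next round, worth 0.41 × 119.91 = 49.1631 now, so the buyer offers 49.1631, keeping 250.8369.
Round 2 (the seller proposes): the buyer can get 250.8369 next round, worth 0.87 × 250.8369 = 218.228103 now; the seller offers that and keeps 81.771897.
So by rejecting in round 1, the seller gets 81.771897 next round, worth 0.41 × 81.771897 = 33.52647777 now.
Offer 12 < 33.52647777, so the seller rejects.

Reject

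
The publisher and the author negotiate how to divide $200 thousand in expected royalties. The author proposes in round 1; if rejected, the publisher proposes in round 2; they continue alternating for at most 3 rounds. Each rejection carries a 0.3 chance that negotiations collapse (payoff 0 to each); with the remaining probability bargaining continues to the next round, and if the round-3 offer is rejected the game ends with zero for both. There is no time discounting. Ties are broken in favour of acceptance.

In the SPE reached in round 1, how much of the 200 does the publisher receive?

By backward induction:
Round 3 (the author proposes): the publisher will accept anything ≥ 0, so the author offers 0 and keeps 200.
Round 2 (the publisher proposes): rejecting gives the author an expected 0.7 × 200 = 140, so the publisher offers 140, keeping 60.
Round 1 (the author proposes): rejecting gives the publisher an expected 0.7 × 60 = 42, so the author offers 42, keeping 158.

42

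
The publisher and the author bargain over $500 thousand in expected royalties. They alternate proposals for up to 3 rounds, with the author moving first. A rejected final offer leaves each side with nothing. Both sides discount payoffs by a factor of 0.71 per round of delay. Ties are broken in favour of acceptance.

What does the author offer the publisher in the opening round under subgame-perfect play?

102.95

By backward induction:
Round 3 (the author proposes): rejection yields 0 for the publisher; the author offers 0 and keeps 500.
Round 2 (the publisher proposes): the author can get 500 next round, worth 0.71 × 500 = 355 now, so the publisher offers 355, keeping 145.
Round 1 (the author proposes): the publisher can get 145 next round, worth 0.71 × 145 = 102.95 now; the author offers that and keeps 397.05.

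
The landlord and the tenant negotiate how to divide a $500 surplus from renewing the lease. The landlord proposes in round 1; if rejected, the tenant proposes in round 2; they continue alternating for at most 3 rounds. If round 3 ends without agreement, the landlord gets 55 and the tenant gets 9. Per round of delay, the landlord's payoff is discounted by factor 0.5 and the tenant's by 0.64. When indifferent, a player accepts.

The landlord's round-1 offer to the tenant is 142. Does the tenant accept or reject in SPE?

Round 3 (the landlord proposes): the tenant gets 9 if talks fail, so the landlord offers 9 and keeps 491.
Round 2 (the tenant proposes): the landlord can get 491 next round, worth 0.5 × 491 = 245.5 now; the tenant offers that and keeps 254.5.
So by rejecting in round 1, the tenant gets 254.5 next round, worth 0.64 × 254.5 = 162.88 now.
Offer 142 < 162.88, so the tenant rejects.

Reject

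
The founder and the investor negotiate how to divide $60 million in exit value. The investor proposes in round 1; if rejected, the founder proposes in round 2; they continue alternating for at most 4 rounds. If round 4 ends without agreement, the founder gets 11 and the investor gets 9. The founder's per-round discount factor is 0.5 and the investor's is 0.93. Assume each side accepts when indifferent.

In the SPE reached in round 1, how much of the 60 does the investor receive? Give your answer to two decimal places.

46.04

Round 4 (the founder proposes): the investor gets 9 if talks fail, so the founder offers 9 and keeps 51.
Round 3 (the investor proposes): the founder can get 51 next round, worth 0.5 × 51 = 25.5 now; the investor offers that and keeps 34.5.
Round 2 (the founder proposes): the investor can get 34.5 next round, worth 0.93 × 34.5 = 32.085 now. The founder offers 32.085 and keeps 60 − 32.085 = 27.915.
Round 1 (the investor proposes): the founder can get 27.915 next round, worth 0.5 × 27.915 = 13.9575 now, so the investor offers 13.9575, keeping 46.0425.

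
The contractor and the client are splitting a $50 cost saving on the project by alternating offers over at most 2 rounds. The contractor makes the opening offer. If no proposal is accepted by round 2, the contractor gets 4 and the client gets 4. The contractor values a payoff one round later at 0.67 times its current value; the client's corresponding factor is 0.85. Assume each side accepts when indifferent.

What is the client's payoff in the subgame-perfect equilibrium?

39.1

By backward induction:
Round 2 (the client proposes): the contractor gets 4 if talks fail, so the client offers 4 and keeps 46.
Round 1 (the contractor proposes): the client can get 46 next round, worth 0.85 × 46 = 39.1 now, so the contractor offers 39.1, keeping 10.9.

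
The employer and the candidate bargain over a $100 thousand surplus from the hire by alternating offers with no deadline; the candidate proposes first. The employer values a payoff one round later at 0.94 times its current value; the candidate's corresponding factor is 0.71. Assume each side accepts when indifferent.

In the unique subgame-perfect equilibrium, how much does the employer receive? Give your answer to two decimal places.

81.96

When the candidate proposes, the employer accepts any offer worth at least 0.94 times what the employer would get by proposing next round; and vice versa.
This gives x = 100 − 0.94y and y = 100 − 0.71x, where x and y are each side's share when it proposes.
Hence (1 − 0.94·0.71)x = 100(1 − 0.94), i.e. 0.3326·x = 6.
x ≈ 18.0397; the employer's share is 100 − x ≈ 81.9603.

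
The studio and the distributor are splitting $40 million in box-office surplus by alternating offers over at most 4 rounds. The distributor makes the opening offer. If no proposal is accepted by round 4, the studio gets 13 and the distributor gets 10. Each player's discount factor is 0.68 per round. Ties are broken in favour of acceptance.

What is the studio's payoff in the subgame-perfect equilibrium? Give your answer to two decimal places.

Solve by backward induction from round 4.
Round 4 (the studio proposes): the distributor gets 10 if talks fail, so the studio offers 10 and keeps 30.
Round 3 (the distributor proposes): the studio can get 30 next round, worth 0.68 × 30 = 20.4 now, so the distributor offers 20.4, keeping 19.6.
Round 2 (the studio proposes): the distributor can get 19.6 next round, worth 0.68 × 19.6 = 13.328 now. The studio offers 13.328 and keeps 40 − 13.328 = 26.672.
Round 1 (the distributor proposes): the studio can get 26.672 next round, worth 0.68 × 26.672 = 18.13696 now; the distributor offers that and keeps 21.86304.

18.14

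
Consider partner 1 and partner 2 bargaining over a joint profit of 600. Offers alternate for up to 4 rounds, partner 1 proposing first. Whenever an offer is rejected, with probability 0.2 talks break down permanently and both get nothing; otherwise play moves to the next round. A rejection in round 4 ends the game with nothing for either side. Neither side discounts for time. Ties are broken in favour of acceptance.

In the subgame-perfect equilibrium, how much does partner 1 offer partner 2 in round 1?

Round 4 (partner 2 proposes): rejection yields 0 for partner 1; partner 2 offers 0 and keeps 600.
Round 3 (partner 1 proposes): rejecting gives partner 2 an expected 0.8 × 600 = 480; partner 1 offers that and keeps 120.
Round 2 (partner 2 proposes): rejecting gives partner 1 an expected 0.8 × 120 = 96. Partner 2 offers 96 and keeps 600 − 96 = 504.
Round 1 (partner 1 proposes): rejecting gives partner 2 an expected 0.8 × 504 = 403.2. Partner 1 offers 403.2 and keeps 600 − 403.2 = 196.8.

403.2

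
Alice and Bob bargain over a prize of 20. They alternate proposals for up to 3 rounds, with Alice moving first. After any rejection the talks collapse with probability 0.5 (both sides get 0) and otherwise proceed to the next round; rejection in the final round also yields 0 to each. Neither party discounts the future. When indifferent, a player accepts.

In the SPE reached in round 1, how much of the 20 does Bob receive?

5

Round 3 (Alice proposes): Bob will accept anything ≥ 0, so Alice offers 0 and keeps 20.
Round 2 (Bob proposes): rejecting gives Alice an expected 0.5 × 20 = 10. Bob offers 10 and keeps 20 − 10 = 10.
Round 1 (Alice proposes): rejecting gives Bob an expected 0.5 × 10 = 5, so Alice offers 5, keeping 15.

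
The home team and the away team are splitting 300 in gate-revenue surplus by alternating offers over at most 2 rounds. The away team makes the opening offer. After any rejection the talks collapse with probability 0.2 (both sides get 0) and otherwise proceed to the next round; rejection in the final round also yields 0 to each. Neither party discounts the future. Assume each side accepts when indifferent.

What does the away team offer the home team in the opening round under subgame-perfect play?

Round 2 (the home team proposes): the away team will accept anything ≥ 0, so the home team offers 0 and keeps 300.
Round 1 (the away team proposes): rejecting gives the home team an expected 0.8 × 300 = 240, so the away team offers 240, keeping 60.

240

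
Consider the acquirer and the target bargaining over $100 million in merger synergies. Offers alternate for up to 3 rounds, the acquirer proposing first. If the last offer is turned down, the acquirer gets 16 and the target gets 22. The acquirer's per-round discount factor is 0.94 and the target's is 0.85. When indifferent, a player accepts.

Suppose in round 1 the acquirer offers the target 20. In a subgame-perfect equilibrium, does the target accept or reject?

Reject

Round 3 (the acquirer proposes): the target gets 22 if talks fail, so the acquirer offers 22 and keeps 78.
Round 2 (the target proposes): the acquirer can get 78 next round, worth 0.94 × 78 = 73.32 now; the target offers that and keeps 26.68.
So by rejecting in round 1, the target gets 26.68 next round, worth 0.85 × 26.68 = 22.678 now.
Offer 20 < 22.678, so the target rejects.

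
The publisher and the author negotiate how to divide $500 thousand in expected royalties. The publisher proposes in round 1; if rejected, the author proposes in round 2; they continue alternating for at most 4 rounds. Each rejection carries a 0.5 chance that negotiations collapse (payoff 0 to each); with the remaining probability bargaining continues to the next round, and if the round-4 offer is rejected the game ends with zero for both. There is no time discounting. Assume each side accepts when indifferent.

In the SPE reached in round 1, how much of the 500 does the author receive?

By backward induction:
Round 4 (the author proposes): the publisher will accept anything ≥ 0, so the author offers 0 and keeps 500.
Round 3 (the publisher proposes): rejecting gives the author an expected 0.5 × 500 = 250. The publisher offers 250 and keeps 500 − 250 = 250.
Round 2 (the author proposes): rejecting gives the publisher an expected 0.5 × 250 = 125, so the author offers 125, keeping 375.
Round 1 (the publisher proposes): rejecting gives the author an expected 0.5 × 375 = 187.5. The publisher offers 187.5 and keeps 500 − 187.5 = 312.5.

187.5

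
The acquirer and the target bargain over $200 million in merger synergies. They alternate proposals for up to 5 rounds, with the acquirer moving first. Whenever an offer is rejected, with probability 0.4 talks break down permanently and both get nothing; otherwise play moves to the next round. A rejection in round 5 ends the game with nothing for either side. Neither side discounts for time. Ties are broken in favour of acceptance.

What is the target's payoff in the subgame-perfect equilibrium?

By backward induction:
Round 5 (the acquirer proposes): the target will accept anything ≥ 0, so the acquirer offers 0 and keeps 200.
Round 4 (the target proposes): rejecting gives the acquirer an expected 0.6 × 200 = 120, so the target offers 120, keeping 80.
Round 3 (the acquirer proposes): rejecting gives the target an expected 0.6 × 80 = 48. The acquirer offers 48 and keeps 200 − 48 = 152.
Round 2 (the target proposes): rejecting gives the acquirer an expected 0.6 × 152 = 91.2; the target offers that and keeps 108.8.
Round 1 (the acquirer proposes): rejecting gives the target an expected 0.6 × 108.8 = 65.28. The acquirer offers 65.28 and keeps 200 − 65.28 = 134.72.

65.28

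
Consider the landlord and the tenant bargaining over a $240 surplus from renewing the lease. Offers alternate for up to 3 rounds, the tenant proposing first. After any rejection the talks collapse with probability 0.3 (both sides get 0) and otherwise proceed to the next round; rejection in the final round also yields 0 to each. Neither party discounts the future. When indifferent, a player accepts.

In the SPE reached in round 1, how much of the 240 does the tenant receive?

Round 3 (the tenant proposes): the landlord will accept anything ≥ 0, so the tenant offers 0 and keeps 240.
Round 2 (the landlord proposes): rejecting gives the tenant an expected 0.7 × 240 = 168. The landlord offers 168 and keeps 240 − 168 = 72.
Round 1 (the tenant proposes): rejecting gives the landlord an expected 0.7 × 72 = 50.4. The tenant offers 50.4 and keeps 240 − 50.4 = 189.6.

189.6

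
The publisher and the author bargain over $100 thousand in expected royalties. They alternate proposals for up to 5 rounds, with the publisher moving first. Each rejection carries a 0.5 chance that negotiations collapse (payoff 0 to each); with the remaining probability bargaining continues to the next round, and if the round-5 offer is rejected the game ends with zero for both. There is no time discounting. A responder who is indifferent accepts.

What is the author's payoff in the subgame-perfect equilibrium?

31.25

Round 5 (the publisher proposes): rejection yields 0 for the author; the publisher offers 0 and keeps 100.
Round 4 (the author proposes): rejecting gives the publisher an expected 0.5 × 100 = 50; the author offers that and keeps 50.
Round 3 (the publisher proposes): rejecting gives the author an expected 0.5 × 50 = 25. The publisher offers 25 and keeps 100 − 25 = 75.
Round 2 (the author proposes): rejecting gives the publisher an expected 0.5 × 75 = 37.5, so the author offers 37.5, keeping 62.5.
Round 1 (the publisher proposes): rejecting gives the author an expected 0.5 × 62.5 = 31.25; the publisher offers that and keeps 68.75.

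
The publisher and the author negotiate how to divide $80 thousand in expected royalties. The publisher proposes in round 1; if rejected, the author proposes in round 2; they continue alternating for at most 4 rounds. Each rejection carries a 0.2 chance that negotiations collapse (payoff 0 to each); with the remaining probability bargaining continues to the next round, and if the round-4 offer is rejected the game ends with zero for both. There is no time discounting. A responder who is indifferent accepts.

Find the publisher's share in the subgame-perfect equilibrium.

26.24

Round 4 (the author proposes): rejection yields 0 for the publisher; the author offers 0 and keeps 80.
Round 3 (the publisher proposes): rejecting gives the author an expected 0.8 × 80 = 64, so the publisher offers 64, keeping 16.
Round 2 (the author proposes): rejecting gives the publisher an expected 0.8 × 16 = 12.8. The author offers 12.8 and keeps 80 − 12.8 = 67.2.
Round 1 (the publisher proposes): rejecting gives the author an expected 0.8 × 67.2 = 53.76. The publisher offers 53.76 and keeps 80 − 53.76 = 26.24.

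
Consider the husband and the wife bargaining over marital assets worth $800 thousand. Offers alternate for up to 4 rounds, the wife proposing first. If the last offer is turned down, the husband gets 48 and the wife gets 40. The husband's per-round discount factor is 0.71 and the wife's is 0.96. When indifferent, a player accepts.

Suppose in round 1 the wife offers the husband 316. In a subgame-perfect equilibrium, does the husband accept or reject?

Round 4 (the husband proposes): the wife gets 40 if talks fail, so the husband offers 40 and keeps 760.
Round 3 (the wife proposes): the husband can get 760 next round, worth 0.71 × 760 = 539.6 now. The wife offers 539.6 and keeps 800 − 539.6 = 260.4.
Round 2 (the husband proposes): the wife can get 260.4 next round, worth 0.96 × 260.4 = 249.984 now. The husband offers 249.984 and keeps 800 − 249.984 = 550.016.
So by rejecting in round 1, the husband gets 550.016 next round, worth 0.71 × 550.016 = 390.51136 now.
Offer 316 < 390.51136, so the husband rejects.

Reject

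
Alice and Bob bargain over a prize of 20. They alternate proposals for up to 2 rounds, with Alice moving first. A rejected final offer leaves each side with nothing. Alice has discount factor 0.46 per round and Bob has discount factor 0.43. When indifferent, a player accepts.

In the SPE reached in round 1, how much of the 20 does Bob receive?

By backward induction:
Round 2 (Bob proposes): Alice will accept anything ≥ 0, so Bob offers 0 and keeps 20.
Round 1 (Alice proposes): Bob can get 20 next round, worth 0.43 × 20 = 8.6 now. Alice offers 8.6 and keeps 20 − 8.6 = 11.4.

8.6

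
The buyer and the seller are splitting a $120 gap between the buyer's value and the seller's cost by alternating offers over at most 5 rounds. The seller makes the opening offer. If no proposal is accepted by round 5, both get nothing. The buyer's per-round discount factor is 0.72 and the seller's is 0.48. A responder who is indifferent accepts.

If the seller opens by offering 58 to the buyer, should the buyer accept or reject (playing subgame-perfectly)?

Round 5 (the seller proposes): the buyer will accept anything ≥ 0, so the seller offers 0 and keeps 120.
Round 4 (the buyer proposes): the seller can get 120 next round, worth 0.48 × 120 = 57.6 now, so the buyer offers 57.6, keeping 62.4.
Round 3 (the seller proposes): the buyer can get 62.4 next round, worth 0.72 × 62.4 = 44.928 now, so the seller offers 44.928, keeping 75.072.
Round 2 (the buyer proposes): the seller can get 75.072 next round, worth 0.48 × 75.072 = 36.03456 now. The buyer offers 36.03456 and keeps 120 − 36.03456 = 83.96544.
So by rejecting in round 1, the buyer gets 83.96544 next round, worth 0.72 × 83.96544 = 60.4551168 now.
Offer 58 < 60.4551168, so the buyer rejects.

Reject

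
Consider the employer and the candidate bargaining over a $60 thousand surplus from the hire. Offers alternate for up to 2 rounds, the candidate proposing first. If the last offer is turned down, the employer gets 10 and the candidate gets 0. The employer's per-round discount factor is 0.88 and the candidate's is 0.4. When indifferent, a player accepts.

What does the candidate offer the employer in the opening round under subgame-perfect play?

Work backward from the last round.
Round 2 (the employer proposes): rejection yields 0 for the candidate; the employer offers 0 and keeps 60.
Round 1 (the candidate proposes): the employer can get 60 next round, worth 0.88 × 60 = 52.8 now; the candidate offers that and keeps 7.2.

52.8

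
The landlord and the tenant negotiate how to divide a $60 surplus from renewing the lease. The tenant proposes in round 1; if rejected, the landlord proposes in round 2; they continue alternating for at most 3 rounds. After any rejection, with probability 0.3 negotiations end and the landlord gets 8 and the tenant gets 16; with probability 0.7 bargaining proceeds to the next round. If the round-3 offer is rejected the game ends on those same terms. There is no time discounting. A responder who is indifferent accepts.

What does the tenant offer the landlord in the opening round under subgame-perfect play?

15.56

By backward induction:
Round 3 (the tenant proposes): the landlord gets 8 if talks fail, so the tenant offers 8 and keeps 52.
Round 2 (the landlord proposes): rejecting gives the tenant an expected 0.7 × 52 + 0.3 × 16 = 41.2. The landlord offers 41.2 and keeps 60 − 41.2 = 18.8.
Round 1 (the tenant proposes): rejecting gives the landlord an expected 0.7 × 18.8 + 0.3 × 8 = 15.56. The tenant offers 15.56 and keeps 60 − 15.56 = 44.44.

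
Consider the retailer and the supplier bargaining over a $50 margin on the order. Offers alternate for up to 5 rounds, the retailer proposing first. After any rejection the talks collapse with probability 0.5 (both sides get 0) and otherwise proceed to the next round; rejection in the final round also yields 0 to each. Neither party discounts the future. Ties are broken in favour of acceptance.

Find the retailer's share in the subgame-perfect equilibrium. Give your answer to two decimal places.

34.38

Round 5 (the retailer proposes): the supplier will accept anything ≥ 0, so the retailer offers 0 and keeps 50.
Round 4 (the supplier proposes): rejecting gives the retailer an expected 0.5 × 50 = 25, so the supplier offers 25, keeping 25.
Round 3 (the retailer proposes): rejecting gives the supplier an expected 0.5 × 25 = 12.5, so the retailer offers 12.5, keeping 37.5.
Round 2 (the supplier proposes): rejecting gives the retailer an expected 0.5 × 37.5 = 18.75; the supplier offers that and keeps 31.25.
Round 1 (the retailer proposes): rejecting gives the supplier an expected 0.5 × 31.25 = 15.625, so the retailer offers 15.625, keeping 34.375.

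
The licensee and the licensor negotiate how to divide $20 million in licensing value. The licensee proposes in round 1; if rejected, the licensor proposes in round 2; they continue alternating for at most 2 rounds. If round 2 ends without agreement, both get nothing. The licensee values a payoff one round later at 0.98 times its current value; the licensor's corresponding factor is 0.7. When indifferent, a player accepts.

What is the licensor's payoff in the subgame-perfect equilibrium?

14

Round 2 (the licensor proposes): the licensee will accept anything ≥ 0, so the licensor offers 0 and keeps 20.
Round 1 (the licensee proposes): the licensor can get 20 next round, worth 0.7 × 20 = 14 now; the licensee offers that and keeps 6.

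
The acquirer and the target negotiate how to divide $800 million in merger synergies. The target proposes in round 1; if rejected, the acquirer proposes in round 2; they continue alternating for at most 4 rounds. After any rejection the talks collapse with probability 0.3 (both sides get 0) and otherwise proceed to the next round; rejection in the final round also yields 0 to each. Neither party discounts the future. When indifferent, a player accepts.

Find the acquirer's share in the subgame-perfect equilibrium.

442.4

Round 4 (the acquirer proposes): rejection yields 0 for the target; the acquirer offers 0 and keeps 800.
Round 3 (the target proposes): rejecting gives the acquirer an expected 0.7 × 800 = 560, so the target offers 560, keeping 240.
Round 2 (the acquirer proposes): rejecting gives the target an expected 0.7 × 240 = 168, so the acquirer offers 168, keeping 632.
Round 1 (the target proposes): rejecting gives the acquirer an expected 0.7 × 632 = 442.4, so the target offers 442.4, keeping 357.6.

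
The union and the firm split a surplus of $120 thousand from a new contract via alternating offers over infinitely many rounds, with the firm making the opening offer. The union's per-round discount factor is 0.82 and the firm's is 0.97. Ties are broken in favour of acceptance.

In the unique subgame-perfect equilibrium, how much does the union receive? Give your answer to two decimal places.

Let x be the firm's share when the firm proposes and y be the union's share when the union proposes.
The union accepts iff offered ≥ 0.82·y, so x = 120 − 0.82y. Symmetrically y = 120 − 0.97x.
Substituting: x = 120 − 0.82(120 − 0.97x), giving x(1 − 0.97·0.82) = 120(1 − 0.82).
So x = 120 × 0.18 / 0.2046 ≈ 105.5718, and the union receives 120 − x ≈ 14.4282.

14.43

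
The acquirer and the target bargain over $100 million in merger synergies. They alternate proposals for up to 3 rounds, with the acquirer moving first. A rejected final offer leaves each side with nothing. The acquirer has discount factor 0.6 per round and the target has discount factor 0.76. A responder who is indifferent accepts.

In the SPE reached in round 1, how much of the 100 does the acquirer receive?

Round 3 (the acquirer proposes): rejection yields 0 for the target; the acquirer offers 0 and keeps 100.
Round 2 (the target proposes): the acquirer can get 100 next round, worth 0.6 × 100 = 60 now, so the target offers 60, keeping 40.
Round 1 (the acquirer proposes): the target can get 40 next round, worth 0.76 × 40 = 30.4 now; the acquirer offers that and keeps 69.6.

69.6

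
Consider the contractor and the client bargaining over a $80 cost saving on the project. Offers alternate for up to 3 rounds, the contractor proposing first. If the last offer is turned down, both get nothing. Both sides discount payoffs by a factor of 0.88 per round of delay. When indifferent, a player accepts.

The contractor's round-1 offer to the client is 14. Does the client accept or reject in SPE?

Accept

Round 3 (the contractor proposes): rejection yields 0 for the client; the contractor offers 0 and keeps 80.
Round 2 (the client proposes): the contractor can get 80 next round, worth 0.88 × 80 = 70.4 now. The client offers 70.4 and keeps 80 − 70.4 = 9.6.
So by rejecting in round 1, the client gets 9.6 next round, worth 0.88 × 9.6 = 8.448 now.
Offer 14 ≥ 8.448, so the client accepts.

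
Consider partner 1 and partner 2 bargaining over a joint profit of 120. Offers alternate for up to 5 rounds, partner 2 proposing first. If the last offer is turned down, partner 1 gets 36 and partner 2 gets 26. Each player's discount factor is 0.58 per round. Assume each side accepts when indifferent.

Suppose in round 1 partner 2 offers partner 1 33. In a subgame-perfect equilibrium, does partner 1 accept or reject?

Work out partner 1's continuation value if the offer is rejected.
Round 5 (partner 2 proposes): partner 1 gets 36 if talks fail, so partner 2 offers 36 and keeps 84.
Round 4 (partner 1 proposes): partner 2 can get 84 next round, worth 0.58 × 84 = 48.72 now. Partner 1 offers 48.72 and keeps 120 − 48.72 = 71.28.
Round 3 (partner 2 proposes): partner 1 can get 71.28 next round, worth 0.58 × 71.28 = 41.3424 now; partner 2 offers that and keeps 78.6576.
Round 2 (partner 1 proposes): partner 2 can get 78.6576 next round, worth 0.58 × 78.6576 = 45.621408 now; partner 1 offers that and keeps 74.378592.
So by rejecting in round 1, partner 1 gets 74.378592 next round, worth 0.58 × 74.378592 = 43.13958336 now.
Offer 33 < 43.13958336, so partner 1 rejects.

Reject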